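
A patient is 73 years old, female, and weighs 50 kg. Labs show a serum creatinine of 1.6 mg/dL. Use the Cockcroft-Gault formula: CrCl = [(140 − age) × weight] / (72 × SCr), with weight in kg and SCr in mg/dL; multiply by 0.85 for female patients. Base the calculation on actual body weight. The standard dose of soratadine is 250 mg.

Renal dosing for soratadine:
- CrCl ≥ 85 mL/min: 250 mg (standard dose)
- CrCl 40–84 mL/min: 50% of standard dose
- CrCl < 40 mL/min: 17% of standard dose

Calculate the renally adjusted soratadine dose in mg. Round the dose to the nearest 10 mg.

CrCl = (140 − 73) × 50 / (72 × 1.6) × 0.85 = 3350.0 / 115.20 × 0.85 ≈ 24.7 mL/min
CrCl ≈ 25 mL/min → bracket < 40 mL/min.
17% of 250 mg = 42.5 mg → 40 mg

40 mg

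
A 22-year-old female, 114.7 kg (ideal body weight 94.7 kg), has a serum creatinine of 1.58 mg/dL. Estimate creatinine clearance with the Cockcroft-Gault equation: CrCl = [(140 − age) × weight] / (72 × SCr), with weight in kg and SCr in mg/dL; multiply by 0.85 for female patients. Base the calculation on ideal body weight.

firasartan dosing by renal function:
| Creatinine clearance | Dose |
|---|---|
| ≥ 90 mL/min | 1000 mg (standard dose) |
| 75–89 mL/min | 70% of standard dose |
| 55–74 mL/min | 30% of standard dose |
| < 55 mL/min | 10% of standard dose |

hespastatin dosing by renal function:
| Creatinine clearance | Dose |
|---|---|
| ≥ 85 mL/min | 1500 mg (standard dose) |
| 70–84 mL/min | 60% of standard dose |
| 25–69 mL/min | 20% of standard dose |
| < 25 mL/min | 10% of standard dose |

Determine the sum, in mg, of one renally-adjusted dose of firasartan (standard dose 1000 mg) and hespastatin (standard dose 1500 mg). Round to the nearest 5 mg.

1600 mg

CrCl = (140 − 22) × 94.7 / (72 × 1.58) × 0.85 = 11174.6 / 113.76 × 0.85 ≈ 83.5 mL/min
CrCl ≈ 83 mL/min.
firasartan: 75–89 mL/min → 70% of 1000 mg = 700 mg.
hespastatin: 70–84 mL/min → 60% of 1500 mg = 900 mg.
Total = 700 + 900 = 1600 mg.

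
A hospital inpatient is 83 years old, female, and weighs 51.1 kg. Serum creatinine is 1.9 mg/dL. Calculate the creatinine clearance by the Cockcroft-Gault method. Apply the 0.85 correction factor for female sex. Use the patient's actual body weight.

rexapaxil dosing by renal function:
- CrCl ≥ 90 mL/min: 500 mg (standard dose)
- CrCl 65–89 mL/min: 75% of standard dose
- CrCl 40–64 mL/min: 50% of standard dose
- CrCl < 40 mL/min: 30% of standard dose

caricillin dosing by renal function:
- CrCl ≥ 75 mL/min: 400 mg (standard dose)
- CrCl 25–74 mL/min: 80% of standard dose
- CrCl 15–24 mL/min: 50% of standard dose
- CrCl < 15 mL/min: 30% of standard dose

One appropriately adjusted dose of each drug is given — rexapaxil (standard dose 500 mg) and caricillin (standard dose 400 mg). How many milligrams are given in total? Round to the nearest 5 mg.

CrCl = (140 − 83) × 51.1 / (72 × 1.9) × 0.85 = 2912.7 / 136.80 × 0.85 ≈ 18.1 mL/min
CrCl ≈ 18 mL/min.
rexapaxil: < 40 mL/min → 30% of 500 mg = 150 mg.
caricillin: 15–24 mL/min → 50% of 400 mg = 200 mg.
Total = 150 + 200 = 350 mg.

350 mg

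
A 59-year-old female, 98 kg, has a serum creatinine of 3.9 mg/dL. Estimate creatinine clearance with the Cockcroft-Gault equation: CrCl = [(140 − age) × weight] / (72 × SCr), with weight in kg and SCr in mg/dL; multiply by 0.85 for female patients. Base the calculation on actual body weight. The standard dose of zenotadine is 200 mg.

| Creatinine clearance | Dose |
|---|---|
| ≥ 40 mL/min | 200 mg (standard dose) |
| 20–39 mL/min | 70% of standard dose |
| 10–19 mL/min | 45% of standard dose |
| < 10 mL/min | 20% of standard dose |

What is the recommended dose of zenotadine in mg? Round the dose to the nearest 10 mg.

140 mg

CrCl = (140 − 59) × 98 / (72 × 3.9) × 0.85 = 7938.0 / 280.80 × 0.85 ≈ 24.0 mL/min
CrCl ≈ 24 mL/min → bracket 20–39 mL/min.
70% of 200 mg = 140 mg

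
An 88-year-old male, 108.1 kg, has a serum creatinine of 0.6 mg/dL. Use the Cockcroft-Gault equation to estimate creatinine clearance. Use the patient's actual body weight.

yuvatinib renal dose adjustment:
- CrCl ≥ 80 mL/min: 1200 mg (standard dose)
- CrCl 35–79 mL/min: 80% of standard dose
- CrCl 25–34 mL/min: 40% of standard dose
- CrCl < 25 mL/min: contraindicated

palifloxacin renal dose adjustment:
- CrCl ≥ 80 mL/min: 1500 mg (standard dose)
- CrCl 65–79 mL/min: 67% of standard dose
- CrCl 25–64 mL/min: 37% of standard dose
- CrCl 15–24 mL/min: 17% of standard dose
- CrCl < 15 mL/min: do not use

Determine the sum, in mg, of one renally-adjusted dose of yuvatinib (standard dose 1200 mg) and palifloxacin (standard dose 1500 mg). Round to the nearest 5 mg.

CrCl = (140 − 88) × 108.1 / (72 × 0.6) = 5621.2 / 43.20 ≈ 130.1 mL/min
CrCl ≈ 130 mL/min.
yuvatinib: ≥ 80 mL/min → 100% of 1200 mg = 1200 mg.
palifloxacin: ≥ 80 mL/min → 100% of 1500 mg = 1500 mg.
Total = 1200 + 1500 = 2700 mg.

2700 mg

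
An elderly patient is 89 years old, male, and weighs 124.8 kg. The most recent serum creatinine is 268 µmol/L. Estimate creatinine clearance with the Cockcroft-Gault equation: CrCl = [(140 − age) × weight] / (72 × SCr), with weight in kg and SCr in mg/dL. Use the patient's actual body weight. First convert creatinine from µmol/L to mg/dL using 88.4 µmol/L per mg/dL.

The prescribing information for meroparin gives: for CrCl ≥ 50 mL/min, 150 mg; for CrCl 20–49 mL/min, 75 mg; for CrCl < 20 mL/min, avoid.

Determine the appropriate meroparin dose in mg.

SCr = 268 / 88.4 = 3.032 mg/dL
CrCl = (140 − 89) × 124.8 / (72 × 3.032) = 6364.8 / 218.30 ≈ 29.2 mL/min
CrCl ≈ 29 mL/min → bracket 20–49 mL/min.
Dose for this bracket: 75 mg.

75 mg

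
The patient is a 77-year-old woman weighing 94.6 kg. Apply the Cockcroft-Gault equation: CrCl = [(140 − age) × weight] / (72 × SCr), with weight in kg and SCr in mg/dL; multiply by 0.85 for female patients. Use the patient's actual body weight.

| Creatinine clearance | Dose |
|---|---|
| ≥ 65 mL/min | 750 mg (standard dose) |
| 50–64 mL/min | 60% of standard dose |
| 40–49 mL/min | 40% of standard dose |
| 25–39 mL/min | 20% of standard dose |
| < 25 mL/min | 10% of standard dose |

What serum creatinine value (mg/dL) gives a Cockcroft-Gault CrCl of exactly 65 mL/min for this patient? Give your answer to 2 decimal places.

Standard dose requires CrCl ≥ 65 mL/min.
Set (140 − 77) × 94.6 × 0.85 / (72 × SCr) = 65
SCr = (140 − 77) × 94.6 × 0.85 / (72 × 65) = 1.082 mg/dL

1.08 mg/dL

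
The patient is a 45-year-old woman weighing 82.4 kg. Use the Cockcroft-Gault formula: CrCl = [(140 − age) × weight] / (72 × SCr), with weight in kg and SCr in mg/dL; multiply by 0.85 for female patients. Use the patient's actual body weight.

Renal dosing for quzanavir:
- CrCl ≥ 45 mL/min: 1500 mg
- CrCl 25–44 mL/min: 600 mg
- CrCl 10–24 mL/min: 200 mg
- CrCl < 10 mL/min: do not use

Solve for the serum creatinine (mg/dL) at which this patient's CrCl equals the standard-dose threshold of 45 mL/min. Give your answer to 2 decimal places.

2.05 mg/dL

Standard dose requires CrCl ≥ 45 mL/min.
Set (140 − 45) × 82.4 × 0.85 / (72 × SCr) = 45
SCr = (140 − 45) × 82.4 × 0.85 / (72 × 45) = 2.054 mg/dL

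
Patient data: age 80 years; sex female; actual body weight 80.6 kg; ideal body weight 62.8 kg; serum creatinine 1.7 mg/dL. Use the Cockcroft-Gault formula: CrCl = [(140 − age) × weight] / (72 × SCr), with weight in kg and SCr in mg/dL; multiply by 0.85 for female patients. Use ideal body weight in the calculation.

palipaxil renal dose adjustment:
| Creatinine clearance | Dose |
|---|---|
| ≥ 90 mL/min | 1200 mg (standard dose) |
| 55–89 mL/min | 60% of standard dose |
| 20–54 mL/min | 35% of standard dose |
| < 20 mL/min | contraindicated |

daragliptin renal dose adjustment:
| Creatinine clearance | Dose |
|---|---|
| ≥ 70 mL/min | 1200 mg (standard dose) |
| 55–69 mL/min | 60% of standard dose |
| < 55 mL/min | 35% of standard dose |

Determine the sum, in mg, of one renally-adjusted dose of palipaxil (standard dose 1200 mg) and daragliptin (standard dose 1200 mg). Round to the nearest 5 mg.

CrCl = (140 − 80) × 62.8 / (72 × 1.7) × 0.85 = 3768.0 / 122.40 × 0.85 ≈ 26.2 mL/min
CrCl ≈ 26 mL/min.
palipaxil: 20–54 mL/min → 35% of 1200 mg = 420 mg.
daragliptin: < 55 mL/min → 35% of 1200 mg = 420 mg.
Total = 420 + 420 = 840 mg.

840 mg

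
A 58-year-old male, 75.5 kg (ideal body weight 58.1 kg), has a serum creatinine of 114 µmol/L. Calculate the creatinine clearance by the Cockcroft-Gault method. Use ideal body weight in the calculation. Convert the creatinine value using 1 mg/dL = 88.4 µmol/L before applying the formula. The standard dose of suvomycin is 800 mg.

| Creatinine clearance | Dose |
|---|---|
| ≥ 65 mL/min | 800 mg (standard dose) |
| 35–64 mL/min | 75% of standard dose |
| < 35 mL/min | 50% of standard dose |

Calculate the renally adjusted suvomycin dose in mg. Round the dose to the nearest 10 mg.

600 mg

SCr = 114 / 88.4 = 1.29 mg/dL
CrCl = (140 − 58) × 58.1 / (72 × 1.29) = 4764.2 / 92.88 ≈ 51.3 mL/min
CrCl ≈ 51 mL/min → bracket 35–64 mL/min.
75% of 800 mg = 600 mg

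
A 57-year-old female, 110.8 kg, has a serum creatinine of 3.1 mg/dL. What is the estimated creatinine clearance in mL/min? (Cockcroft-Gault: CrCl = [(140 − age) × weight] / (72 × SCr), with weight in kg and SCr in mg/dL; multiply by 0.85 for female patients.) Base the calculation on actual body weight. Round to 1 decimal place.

35.0 mL/min

CrCl = (140 − 57) × 110.8 / (72 × 3.1) × 0.85 = 9196.4 / 223.20 × 0.85 ≈ 35.0 mL/min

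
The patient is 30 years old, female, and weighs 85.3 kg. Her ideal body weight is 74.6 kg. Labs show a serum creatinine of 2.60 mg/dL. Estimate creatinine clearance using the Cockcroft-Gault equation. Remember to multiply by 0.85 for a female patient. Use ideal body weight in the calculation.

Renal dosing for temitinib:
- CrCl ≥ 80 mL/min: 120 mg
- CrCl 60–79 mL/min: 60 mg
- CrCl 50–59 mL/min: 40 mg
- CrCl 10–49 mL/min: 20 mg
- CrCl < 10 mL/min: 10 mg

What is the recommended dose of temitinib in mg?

20 mg

CrCl = (140 − 30) × 74.6 / (72 × 2.6) × 0.85 = 8206.0 / 187.20 × 0.85 ≈ 37.3 mL/min
CrCl ≈ 37 mL/min → bracket 10–49 mL/min.
Dose for this bracket: 20 mg.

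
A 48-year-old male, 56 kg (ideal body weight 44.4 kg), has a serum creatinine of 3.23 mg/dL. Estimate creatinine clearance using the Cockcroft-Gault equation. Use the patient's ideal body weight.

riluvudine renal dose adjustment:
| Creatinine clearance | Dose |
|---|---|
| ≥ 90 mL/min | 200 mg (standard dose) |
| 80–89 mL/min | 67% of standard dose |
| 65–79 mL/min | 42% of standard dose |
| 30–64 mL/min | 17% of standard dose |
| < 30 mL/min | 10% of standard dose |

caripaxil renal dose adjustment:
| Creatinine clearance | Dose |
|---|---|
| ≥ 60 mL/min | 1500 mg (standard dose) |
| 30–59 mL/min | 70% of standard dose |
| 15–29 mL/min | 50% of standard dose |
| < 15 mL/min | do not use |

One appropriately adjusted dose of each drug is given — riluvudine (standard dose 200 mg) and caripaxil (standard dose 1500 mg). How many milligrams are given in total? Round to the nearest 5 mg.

770 mg

CrCl = (140 − 48) × 44.4 / (72 × 3.23) = 4084.8 / 232.56 ≈ 17.6 mL/min
CrCl ≈ 18 mL/min.
riluvudine: < 30 mL/min → 10% of 200 mg = 20 mg.
caripaxil: 15–29 mL/min → 50% of 1500 mg = 750 mg.
Total = 20 + 750 = 770 mg.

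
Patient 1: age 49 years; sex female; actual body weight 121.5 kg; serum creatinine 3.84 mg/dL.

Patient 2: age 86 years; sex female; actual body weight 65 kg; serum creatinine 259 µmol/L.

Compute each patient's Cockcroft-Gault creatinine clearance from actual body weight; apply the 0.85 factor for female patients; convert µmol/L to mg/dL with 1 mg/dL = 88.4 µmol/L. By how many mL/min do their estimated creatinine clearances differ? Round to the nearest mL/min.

Patient 1: CrCl = (140 − 49) × 121.5 / (72 × 3.84) × 0.85 = 11056.5 / 276.48 × 0.85 ≈ 34.0 mL/min
Patient 2: SCr = 259 / 88.4 = 2.93 mg/dL
Patient 2: CrCl = (140 − 86) × 65 / (72 × 2.93) × 0.85 = 3510.0 / 210.96 × 0.85 ≈ 14.1 mL/min
|34.0 − 14.1| = 19.9 mL/min

20 mL/min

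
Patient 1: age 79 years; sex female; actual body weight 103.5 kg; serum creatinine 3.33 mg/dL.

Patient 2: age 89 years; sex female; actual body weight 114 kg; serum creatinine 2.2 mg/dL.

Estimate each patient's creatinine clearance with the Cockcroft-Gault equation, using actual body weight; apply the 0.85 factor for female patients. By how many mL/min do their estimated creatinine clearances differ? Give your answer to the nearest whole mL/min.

Patient 1: CrCl = (140 − 79) × 103.5 / (72 × 3.33) × 0.85 = 6313.5 / 239.76 × 0.85 ≈ 22.4 mL/min
Patient 2: CrCl = (140 − 89) × 114 / (72 × 2.2) × 0.85 = 5814.0 / 158.40 × 0.85 ≈ 31.2 mL/min
|22.4 − 31.2| = 8.8 mL/min

9 mL/min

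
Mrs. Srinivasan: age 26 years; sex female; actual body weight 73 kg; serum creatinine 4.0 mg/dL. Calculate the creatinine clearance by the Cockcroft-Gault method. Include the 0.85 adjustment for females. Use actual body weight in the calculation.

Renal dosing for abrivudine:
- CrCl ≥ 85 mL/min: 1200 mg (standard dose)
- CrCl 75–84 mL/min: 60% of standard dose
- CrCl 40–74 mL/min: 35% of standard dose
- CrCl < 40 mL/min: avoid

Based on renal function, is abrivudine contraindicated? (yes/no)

CrCl = (140 − 26) × 73 / (72 × 4) × 0.85 = 8322.0 / 288.00 × 0.85 ≈ 24.6 mL/min
CrCl ≈ 25 mL/min, which is < 40 mL/min.

yes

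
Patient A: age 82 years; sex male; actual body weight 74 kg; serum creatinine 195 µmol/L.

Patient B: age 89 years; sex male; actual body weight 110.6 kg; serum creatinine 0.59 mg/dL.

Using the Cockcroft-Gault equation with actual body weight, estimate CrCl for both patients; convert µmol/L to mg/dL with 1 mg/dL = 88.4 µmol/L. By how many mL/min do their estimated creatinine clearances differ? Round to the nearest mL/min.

Patient A: SCr = 195 / 88.4 = 2.206 mg/dL
Patient A: CrCl = (140 − 82) × 74 / (72 × 2.206) = 4292.0 / 158.83 ≈ 27.0 mL/min
Patient B: CrCl = (140 − 89) × 110.6 / (72 × 0.59) = 5640.6 / 42.48 ≈ 132.8 mL/min
|27.0 − 132.8| = 105.8 mL/min

106 mL/min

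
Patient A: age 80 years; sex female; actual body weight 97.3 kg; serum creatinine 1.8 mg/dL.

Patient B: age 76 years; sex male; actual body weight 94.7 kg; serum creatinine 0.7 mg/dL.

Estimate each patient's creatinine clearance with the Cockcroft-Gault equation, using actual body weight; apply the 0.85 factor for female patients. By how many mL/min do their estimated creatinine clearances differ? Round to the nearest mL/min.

Patient A: CrCl = (140 − 80) × 97.3 / (72 × 1.8) × 0.85 = 5838.0 / 129.60 × 0.85 ≈ 38.3 mL/min
Patient B: CrCl = (140 − 76) × 94.7 / (72 × 0.7) = 6060.8 / 50.40 ≈ 120.3 mL/min
|38.3 − 120.3| = 82.0 mL/min

82 mL/min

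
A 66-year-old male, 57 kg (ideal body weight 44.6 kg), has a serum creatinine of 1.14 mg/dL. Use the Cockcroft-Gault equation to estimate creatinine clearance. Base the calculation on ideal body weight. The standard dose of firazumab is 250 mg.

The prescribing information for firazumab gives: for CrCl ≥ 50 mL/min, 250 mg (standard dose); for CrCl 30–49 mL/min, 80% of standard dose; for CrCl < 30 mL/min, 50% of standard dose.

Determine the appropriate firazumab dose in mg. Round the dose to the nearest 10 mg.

200 mg

CrCl = (140 − 66) × 44.6 / (72 × 1.14) = 3300.4 / 82.08 ≈ 40.2 mL/min
CrCl ≈ 40 mL/min → bracket 30–49 mL/min.
80% of 250 mg = 200 mg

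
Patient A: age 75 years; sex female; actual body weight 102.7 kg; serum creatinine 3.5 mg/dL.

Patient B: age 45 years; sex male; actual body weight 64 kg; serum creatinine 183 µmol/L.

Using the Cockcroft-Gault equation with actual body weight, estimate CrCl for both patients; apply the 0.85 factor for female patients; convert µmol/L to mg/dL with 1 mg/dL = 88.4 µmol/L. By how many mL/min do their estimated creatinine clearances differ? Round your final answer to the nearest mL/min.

Patient A: CrCl = (140 − 75) × 102.7 / (72 × 3.5) × 0.85 = 6675.5 / 252.00 × 0.85 ≈ 22.5 mL/min
Patient B: SCr = 183 / 88.4 = 2.07 mg/dL
Patient B: CrCl = (140 − 45) × 64 / (72 × 2.07) = 6080.0 / 149.04 ≈ 40.8 mL/min
|22.5 − 40.8| = 18.3 mL/min

18 mL/min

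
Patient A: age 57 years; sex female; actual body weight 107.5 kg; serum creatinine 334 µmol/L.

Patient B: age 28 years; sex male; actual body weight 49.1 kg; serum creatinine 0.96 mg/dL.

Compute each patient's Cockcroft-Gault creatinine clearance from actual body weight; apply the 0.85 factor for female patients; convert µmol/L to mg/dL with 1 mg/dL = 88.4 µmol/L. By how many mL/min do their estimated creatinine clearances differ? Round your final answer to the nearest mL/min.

52 mL/min

Patient A: SCr = 334 / 88.4 = 3.778 mg/dL
Patient A: CrCl = (140 − 57) × 107.5 / (72 × 3.778) × 0.85 = 8922.5 / 272.02 × 0.85 ≈ 27.9 mL/min
Patient B: CrCl = (140 − 28) × 49.1 / (72 × 0.96) = 5499.2 / 69.12 ≈ 79.6 mL/min
|27.9 − 79.6| = 51.7 mL/min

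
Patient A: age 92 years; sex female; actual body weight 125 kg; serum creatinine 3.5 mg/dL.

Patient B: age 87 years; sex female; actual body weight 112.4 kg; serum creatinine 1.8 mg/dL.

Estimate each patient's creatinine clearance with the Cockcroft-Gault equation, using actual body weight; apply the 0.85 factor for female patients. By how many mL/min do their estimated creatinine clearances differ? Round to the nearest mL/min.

Patient A: CrCl = (140 − 92) × 125 / (72 × 3.5) × 0.85 = 6000.0 / 252.00 × 0.85 ≈ 20.2 mL/min
Patient B: CrCl = (140 − 87) × 112.4 / (72 × 1.8) × 0.85 = 5957.2 / 129.60 × 0.85 ≈ 39.1 mL/min
|20.2 − 39.1| = 18.9 mL/min

19 mL/min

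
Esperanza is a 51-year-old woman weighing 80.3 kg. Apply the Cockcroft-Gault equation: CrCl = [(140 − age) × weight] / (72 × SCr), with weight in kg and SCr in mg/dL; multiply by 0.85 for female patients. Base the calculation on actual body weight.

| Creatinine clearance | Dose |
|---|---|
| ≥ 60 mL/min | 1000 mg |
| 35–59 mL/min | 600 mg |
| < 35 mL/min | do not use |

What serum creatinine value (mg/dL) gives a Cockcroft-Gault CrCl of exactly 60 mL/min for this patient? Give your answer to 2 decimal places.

1.41 mg/dL

Standard dose requires CrCl ≥ 60 mL/min.
Set (140 − 51) × 80.3 × 0.85 / (72 × SCr) = 60
SCr = (140 − 51) × 80.3 × 0.85 / (72 × 60) = 1.406 mg/dL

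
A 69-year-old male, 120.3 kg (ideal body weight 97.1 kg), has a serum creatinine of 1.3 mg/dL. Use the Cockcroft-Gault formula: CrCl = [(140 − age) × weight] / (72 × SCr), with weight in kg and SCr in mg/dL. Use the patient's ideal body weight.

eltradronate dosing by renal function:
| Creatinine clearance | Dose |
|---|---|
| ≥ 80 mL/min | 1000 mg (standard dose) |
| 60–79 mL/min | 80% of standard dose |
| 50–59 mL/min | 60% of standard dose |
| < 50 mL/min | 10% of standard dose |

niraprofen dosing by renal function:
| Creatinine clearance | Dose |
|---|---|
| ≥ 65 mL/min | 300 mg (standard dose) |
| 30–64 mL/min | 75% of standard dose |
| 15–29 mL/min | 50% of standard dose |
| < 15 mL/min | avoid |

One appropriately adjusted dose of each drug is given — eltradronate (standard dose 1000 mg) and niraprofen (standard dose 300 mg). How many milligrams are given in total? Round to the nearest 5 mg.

1100 mg

CrCl = (140 − 69) × 97.1 / (72 × 1.3) = 6894.1 / 93.60 ≈ 73.7 mL/min
CrCl ≈ 74 mL/min.
eltradronate: 60–79 mL/min → 80% of 1000 mg = 800 mg.
niraprofen: ≥ 65 mL/min → 100% of 300 mg = 300 mg.
Total = 800 + 300 = 1100 mg.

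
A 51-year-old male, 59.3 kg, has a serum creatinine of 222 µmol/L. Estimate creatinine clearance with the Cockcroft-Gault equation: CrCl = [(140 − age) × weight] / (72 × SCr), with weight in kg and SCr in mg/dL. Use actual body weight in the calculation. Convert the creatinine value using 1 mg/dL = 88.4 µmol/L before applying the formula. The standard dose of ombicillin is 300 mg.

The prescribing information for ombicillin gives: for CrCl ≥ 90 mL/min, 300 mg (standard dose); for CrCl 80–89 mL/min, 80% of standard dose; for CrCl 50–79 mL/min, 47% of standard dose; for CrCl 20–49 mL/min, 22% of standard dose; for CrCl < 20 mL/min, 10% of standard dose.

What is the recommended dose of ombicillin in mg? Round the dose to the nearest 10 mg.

SCr = 222 / 88.4 = 2.511 mg/dL
CrCl = (140 − 51) × 59.3 / (72 × 2.511) = 5277.7 / 180.79 ≈ 29.2 mL/min
CrCl ≈ 29 mL/min → bracket 20–49 mL/min.
22% of 300 mg = 66 mg → 70 mg

70 mg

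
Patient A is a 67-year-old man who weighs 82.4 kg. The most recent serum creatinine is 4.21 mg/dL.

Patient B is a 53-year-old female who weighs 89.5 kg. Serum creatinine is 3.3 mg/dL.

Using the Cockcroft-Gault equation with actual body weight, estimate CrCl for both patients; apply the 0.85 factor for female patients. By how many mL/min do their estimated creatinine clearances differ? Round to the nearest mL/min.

8 mL/min

Patient A: CrCl = (140 − 67) × 82.4 / (72 × 4.21) = 6015.2 / 303.12 ≈ 19.8 mL/min
Patient B: CrCl = (140 − 53) × 89.5 / (72 × 3.3) × 0.85 = 7786.5 / 237.60 × 0.85 ≈ 27.9 mL/min
|19.8 − 27.9| = 8.1 mL/min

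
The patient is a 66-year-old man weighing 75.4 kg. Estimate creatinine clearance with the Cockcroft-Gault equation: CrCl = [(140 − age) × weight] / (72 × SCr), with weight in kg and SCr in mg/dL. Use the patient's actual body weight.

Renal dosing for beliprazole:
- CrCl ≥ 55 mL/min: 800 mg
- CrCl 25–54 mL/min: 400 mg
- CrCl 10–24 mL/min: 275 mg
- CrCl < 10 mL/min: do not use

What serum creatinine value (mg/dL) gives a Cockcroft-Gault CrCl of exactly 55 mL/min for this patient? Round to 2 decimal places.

Standard dose requires CrCl ≥ 55 mL/min.
Set (140 − 66) × 75.4 / (72 × SCr) = 55
SCr = (140 − 66) × 75.4 / (72 × 55) = 1.409 mg/dL

1.41 mg/dL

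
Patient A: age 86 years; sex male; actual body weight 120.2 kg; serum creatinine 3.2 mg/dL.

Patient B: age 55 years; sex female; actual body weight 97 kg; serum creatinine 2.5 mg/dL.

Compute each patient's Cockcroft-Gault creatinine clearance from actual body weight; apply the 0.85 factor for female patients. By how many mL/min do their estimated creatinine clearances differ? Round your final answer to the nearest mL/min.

Patient A: CrCl = (140 − 86) × 120.2 / (72 × 3.2) = 6490.8 / 230.40 ≈ 28.2 mL/min
Patient B: CrCl = (140 − 55) × 97 / (72 × 2.5) × 0.85 = 8245.0 / 180.00 × 0.85 ≈ 38.9 mL/min
|28.2 − 38.9| = 10.7 mL/min

11 mL/min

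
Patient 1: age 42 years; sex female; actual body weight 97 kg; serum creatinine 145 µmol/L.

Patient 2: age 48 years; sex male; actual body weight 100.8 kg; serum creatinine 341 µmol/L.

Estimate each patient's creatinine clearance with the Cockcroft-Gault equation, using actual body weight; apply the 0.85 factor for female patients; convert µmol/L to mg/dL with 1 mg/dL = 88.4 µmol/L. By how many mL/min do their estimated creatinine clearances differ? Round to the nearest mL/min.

35 mL/min

Patient 1: SCr = 145 / 88.4 = 1.64 mg/dL
Patient 1: CrCl = (140 − 42) × 97 / (72 × 1.64) × 0.85 = 9506.0 / 118.08 × 0.85 ≈ 68.4 mL/min
Patient 2: SCr = 341 / 88.4 = 3.857 mg/dL
Patient 2: CrCl = (140 − 48) × 100.8 / (72 × 3.857) = 9273.6 / 277.70 ≈ 33.4 mL/min
|68.4 − 33.4| = 35.0 mL/min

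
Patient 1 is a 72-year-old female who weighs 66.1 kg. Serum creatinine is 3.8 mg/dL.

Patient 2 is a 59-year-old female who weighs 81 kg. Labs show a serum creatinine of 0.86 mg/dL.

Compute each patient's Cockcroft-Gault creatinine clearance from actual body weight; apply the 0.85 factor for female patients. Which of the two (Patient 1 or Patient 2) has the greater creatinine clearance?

Patient 1: CrCl = (140 − 72) × 66.1 / (72 × 3.8) × 0.85 = 4494.8 / 273.60 × 0.85 ≈ 14.0 mL/min
Patient 2: CrCl = (140 − 59) × 81 / (72 × 0.86) × 0.85 = 6561.0 / 61.92 × 0.85 ≈ 90.1 mL/min
14.0 vs 90.1 mL/min → Patient 2 is higher.

Patient 2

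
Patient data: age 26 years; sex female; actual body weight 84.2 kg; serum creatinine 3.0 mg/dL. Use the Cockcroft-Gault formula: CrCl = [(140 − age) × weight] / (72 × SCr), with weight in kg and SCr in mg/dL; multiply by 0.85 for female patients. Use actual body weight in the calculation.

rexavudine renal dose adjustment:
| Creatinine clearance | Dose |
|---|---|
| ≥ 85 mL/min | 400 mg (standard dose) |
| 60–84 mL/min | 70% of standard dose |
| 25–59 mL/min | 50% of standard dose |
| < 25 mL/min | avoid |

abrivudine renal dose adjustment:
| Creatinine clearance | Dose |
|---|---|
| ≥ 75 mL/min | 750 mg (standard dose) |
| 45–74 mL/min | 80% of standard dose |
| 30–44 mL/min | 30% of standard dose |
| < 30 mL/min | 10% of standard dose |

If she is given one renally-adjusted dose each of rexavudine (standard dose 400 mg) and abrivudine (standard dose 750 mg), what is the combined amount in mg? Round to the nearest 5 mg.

CrCl = (140 − 26) × 84.2 / (72 × 3) × 0.85 = 9598.8 / 216.00 × 0.85 ≈ 37.8 mL/min
CrCl ≈ 38 mL/min.
rexavudine: 25–59 mL/min → 50% of 400 mg = 200 mg.
abrivudine: 30–44 mL/min → 30% of 750 mg = 225 mg.
Total = 200 + 225 = 425 mg.

425 mg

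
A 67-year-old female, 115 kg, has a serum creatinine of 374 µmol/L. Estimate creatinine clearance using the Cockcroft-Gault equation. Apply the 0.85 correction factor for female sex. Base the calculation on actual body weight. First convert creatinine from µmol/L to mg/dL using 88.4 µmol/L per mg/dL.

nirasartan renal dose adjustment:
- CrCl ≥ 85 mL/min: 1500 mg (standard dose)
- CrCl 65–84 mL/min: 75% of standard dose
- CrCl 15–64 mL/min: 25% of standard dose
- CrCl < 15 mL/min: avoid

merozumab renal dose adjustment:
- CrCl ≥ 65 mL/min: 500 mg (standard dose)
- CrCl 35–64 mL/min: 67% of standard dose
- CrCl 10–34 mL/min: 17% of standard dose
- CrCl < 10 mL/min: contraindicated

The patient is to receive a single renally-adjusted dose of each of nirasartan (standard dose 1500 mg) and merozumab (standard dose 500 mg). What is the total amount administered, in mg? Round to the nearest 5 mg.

460 mg

SCr = 374 / 88.4 = 4.231 mg/dL
CrCl = (140 − 67) × 115 / (72 × 4.231) × 0.85 = 8395.0 / 304.63 × 0.85 ≈ 23.4 mL/min
CrCl ≈ 23 mL/min.
nirasartan: 15–64 mL/min → 25% of 1500 mg = 375 mg.
merozumab: 10–34 mL/min → 17% of 500 mg = 85 mg.
Total = 375 + 85 = 460 mg.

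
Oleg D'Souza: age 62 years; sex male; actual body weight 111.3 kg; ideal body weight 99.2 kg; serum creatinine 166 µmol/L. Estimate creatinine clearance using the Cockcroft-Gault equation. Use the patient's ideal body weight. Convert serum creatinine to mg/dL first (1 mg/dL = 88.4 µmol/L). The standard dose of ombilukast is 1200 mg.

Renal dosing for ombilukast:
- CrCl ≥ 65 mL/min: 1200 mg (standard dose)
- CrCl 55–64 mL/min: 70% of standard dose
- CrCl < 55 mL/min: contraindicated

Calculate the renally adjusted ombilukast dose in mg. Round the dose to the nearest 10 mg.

840 mg

SCr = 166 / 88.4 = 1.878 mg/dL
CrCl = (140 − 62) × 99.2 / (72 × 1.878) = 7737.6 / 135.22 ≈ 57.2 mL/min
CrCl ≈ 57 mL/min → bracket 55–64 mL/min.
70% of 1200 mg = 840 mg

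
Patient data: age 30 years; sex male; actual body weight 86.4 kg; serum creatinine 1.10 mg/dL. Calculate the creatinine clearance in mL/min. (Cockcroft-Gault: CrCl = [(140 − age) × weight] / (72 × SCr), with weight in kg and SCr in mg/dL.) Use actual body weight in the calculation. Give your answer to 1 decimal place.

120.0 mL/min

CrCl = (140 − 30) × 86.4 / (72 × 1.1) = 9504.0 / 79.20 ≈ 120.0 mL/min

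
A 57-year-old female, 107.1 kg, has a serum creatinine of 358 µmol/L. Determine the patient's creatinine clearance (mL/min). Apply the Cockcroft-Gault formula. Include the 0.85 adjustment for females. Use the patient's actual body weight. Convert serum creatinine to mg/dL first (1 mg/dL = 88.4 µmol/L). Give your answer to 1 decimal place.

25.9 mL/min

SCr = 358 / 88.4 = 4.05 mg/dL
CrCl = (140 − 57) × 107.1 / (72 × 4.05) × 0.85 = 8889.3 / 291.60 × 0.85 ≈ 25.9 mL/min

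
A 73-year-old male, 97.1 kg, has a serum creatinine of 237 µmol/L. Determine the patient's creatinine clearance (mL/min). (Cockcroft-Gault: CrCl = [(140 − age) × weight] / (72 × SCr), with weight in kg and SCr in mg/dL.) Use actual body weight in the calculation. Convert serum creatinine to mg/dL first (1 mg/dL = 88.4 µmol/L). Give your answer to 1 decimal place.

SCr = 237 / 88.4 = 2.681 mg/dL
CrCl = (140 − 73) × 97.1 / (72 × 2.681) = 6505.7 / 193.03 ≈ 33.7 mL/min

33.7 mL/min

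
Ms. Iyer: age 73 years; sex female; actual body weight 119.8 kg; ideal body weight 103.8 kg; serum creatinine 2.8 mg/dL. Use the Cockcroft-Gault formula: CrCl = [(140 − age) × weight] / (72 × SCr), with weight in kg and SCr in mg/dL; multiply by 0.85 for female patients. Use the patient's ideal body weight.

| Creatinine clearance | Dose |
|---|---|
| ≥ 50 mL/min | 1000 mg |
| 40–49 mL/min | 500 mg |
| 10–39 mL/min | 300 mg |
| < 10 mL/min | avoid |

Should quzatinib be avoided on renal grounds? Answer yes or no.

CrCl = (140 − 73) × 103.8 / (72 × 2.8) × 0.85 = 6954.6 / 201.60 × 0.85 ≈ 29.3 mL/min
CrCl ≈ 29 mL/min, which is ≥ 10 mL/min.

no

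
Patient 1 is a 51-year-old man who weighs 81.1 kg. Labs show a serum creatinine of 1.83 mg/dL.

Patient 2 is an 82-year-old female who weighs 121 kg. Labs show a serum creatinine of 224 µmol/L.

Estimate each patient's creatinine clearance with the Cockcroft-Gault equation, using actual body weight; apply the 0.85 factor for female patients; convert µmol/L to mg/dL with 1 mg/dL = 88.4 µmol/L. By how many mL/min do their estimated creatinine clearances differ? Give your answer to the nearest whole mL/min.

Patient 1: CrCl = (140 − 51) × 81.1 / (72 × 1.83) = 7217.9 / 131.76 ≈ 54.8 mL/min
Patient 2: SCr = 224 / 88.4 = 2.534 mg/dL
Patient 2: CrCl = (140 − 82) × 121 / (72 × 2.534) × 0.85 = 7018.0 / 182.45 × 0.85 ≈ 32.7 mL/min
|54.8 − 32.7| = 22.1 mL/min

22 mL/min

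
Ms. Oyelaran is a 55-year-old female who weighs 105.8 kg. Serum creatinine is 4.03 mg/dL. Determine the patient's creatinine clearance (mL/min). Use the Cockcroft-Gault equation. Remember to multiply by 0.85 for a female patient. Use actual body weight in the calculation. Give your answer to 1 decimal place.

26.3 mL/min

CrCl = (140 − 55) × 105.8 / (72 × 4.03) × 0.85 = 8993.0 / 290.16 × 0.85 ≈ 26.3 mL/min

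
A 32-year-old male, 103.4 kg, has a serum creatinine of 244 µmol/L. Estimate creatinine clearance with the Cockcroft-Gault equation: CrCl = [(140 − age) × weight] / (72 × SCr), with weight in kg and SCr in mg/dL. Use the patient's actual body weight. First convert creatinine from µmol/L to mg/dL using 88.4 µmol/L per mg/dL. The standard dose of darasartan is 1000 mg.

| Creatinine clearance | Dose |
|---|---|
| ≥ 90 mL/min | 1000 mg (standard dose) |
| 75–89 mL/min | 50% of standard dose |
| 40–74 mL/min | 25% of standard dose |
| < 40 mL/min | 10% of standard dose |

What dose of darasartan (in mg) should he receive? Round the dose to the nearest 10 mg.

250 mg

SCr = 244 / 88.4 = 2.76 mg/dL
CrCl = (140 − 32) × 103.4 / (72 × 2.76) = 11167.2 / 198.72 ≈ 56.2 mL/min
CrCl ≈ 56 mL/min → bracket 40–74 mL/min.
25% of 1000 mg = 250 mg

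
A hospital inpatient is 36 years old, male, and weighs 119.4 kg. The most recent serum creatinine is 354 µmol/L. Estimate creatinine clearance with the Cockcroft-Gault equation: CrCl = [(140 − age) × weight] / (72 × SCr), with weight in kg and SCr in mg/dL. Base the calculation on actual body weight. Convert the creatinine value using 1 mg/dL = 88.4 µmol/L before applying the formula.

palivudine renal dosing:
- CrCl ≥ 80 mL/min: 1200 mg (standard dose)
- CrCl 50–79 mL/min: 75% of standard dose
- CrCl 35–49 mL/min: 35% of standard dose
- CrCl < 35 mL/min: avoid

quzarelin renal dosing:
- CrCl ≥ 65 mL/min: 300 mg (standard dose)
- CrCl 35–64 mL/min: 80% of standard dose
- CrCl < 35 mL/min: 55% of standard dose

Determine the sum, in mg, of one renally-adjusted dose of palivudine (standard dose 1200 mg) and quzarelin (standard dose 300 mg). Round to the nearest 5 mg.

660 mg

SCr = 354 / 88.4 = 4.005 mg/dL
CrCl = (140 − 36) × 119.4 / (72 × 4.005) = 12417.6 / 288.36 ≈ 43.1 mL/min
CrCl ≈ 43 mL/min.
palivudine: 35–49 mL/min → 35% of 1200 mg = 420 mg.
quzarelin: 35–64 mL/min → 80% of 300 mg = 240 mg.
Total = 420 + 240 = 660 mg.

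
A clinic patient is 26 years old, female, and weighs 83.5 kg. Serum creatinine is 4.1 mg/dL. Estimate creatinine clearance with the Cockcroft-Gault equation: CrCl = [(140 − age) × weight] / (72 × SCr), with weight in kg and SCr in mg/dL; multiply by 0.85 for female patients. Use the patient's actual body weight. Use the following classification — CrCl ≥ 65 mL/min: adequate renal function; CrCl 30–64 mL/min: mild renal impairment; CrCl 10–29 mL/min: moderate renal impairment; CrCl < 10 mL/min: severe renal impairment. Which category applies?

moderate renal impairment

CrCl = (140 − 26) × 83.5 / (72 × 4.1) × 0.85 = 9519.0 / 295.20 × 0.85 ≈ 27.4 mL/min
27 mL/min falls in the 'moderate renal impairment' range.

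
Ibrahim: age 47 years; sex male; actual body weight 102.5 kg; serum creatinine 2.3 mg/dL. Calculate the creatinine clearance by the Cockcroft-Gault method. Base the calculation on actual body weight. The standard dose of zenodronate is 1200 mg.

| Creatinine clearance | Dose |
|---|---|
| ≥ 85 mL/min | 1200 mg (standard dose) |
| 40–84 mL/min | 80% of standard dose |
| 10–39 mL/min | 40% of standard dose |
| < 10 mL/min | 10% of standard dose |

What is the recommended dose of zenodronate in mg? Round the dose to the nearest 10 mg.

960 mg

CrCl = (140 − 47) × 102.5 / (72 × 2.3) = 9532.5 / 165.60 ≈ 57.6 mL/min
CrCl ≈ 58 mL/min → bracket 40–84 mL/min.
80% of 1200 mg = 960 mg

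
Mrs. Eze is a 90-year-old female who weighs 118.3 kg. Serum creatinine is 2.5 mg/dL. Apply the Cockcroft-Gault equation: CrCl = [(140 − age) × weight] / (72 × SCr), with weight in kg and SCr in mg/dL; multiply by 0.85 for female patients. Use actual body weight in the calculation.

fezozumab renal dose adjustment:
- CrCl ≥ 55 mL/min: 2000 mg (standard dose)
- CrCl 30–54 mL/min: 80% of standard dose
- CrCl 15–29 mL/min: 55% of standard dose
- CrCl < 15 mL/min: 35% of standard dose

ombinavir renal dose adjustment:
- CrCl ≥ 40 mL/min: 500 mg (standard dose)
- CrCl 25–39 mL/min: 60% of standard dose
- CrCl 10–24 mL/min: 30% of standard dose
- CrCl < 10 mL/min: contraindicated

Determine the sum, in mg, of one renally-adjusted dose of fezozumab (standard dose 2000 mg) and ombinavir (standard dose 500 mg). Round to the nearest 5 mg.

CrCl = (140 − 90) × 118.3 / (72 × 2.5) × 0.85 = 5915.0 / 180.00 × 0.85 ≈ 27.9 mL/min
CrCl ≈ 28 mL/min.
fezozumab: 15–29 mL/min → 55% of 2000 mg = 1100 mg.
ombinavir: 25–39 mL/min → 60% of 500 mg = 300 mg.
Total = 1100 + 300 = 1400 mg.

1400 mg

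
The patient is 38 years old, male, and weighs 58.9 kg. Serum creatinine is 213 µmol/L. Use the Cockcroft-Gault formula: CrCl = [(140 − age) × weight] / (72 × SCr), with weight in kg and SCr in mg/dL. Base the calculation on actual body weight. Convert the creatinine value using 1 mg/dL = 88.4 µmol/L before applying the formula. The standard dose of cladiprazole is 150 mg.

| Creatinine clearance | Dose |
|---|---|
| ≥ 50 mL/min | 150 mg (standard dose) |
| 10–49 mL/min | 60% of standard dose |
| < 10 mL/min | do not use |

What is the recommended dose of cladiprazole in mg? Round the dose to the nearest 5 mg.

SCr = 213 / 88.4 = 2.41 mg/dL
CrCl = (140 − 38) × 58.9 / (72 × 2.41) = 6007.8 / 173.52 ≈ 34.6 mL/min
CrCl ≈ 35 mL/min → bracket 10–49 mL/min.
60% of 150 mg = 90 mg

90 mg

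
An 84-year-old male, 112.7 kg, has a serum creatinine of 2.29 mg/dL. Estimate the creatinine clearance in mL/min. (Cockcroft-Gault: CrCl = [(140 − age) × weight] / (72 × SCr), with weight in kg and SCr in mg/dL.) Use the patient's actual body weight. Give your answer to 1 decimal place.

38.3 mL/min

CrCl = (140 − 84) × 112.7 / (72 × 2.29) = 6311.2 / 164.88 ≈ 38.3 mL/min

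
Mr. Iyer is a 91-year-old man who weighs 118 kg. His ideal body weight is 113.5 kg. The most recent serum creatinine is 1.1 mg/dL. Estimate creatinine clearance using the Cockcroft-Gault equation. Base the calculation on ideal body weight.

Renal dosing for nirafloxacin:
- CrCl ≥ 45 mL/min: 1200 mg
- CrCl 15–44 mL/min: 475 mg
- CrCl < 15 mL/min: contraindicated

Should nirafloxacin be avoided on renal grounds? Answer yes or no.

no

CrCl = (140 − 91) × 113.5 / (72 × 1.1) = 5561.5 / 79.20 ≈ 70.2 mL/min
CrCl ≈ 70 mL/min, which is ≥ 15 mL/min.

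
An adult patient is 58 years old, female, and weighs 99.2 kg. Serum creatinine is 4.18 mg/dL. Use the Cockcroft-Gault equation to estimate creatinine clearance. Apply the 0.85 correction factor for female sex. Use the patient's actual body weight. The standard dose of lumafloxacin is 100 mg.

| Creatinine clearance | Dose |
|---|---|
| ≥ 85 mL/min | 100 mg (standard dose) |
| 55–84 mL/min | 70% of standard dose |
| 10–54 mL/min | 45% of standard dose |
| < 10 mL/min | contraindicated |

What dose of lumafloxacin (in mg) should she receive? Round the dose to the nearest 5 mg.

45 mg

CrCl = (140 − 58) × 99.2 / (72 × 4.18) × 0.85 = 8134.4 / 300.96 × 0.85 ≈ 23.0 mL/min
CrCl ≈ 23 mL/min → bracket 10–54 mL/min.
45% of 100 mg = 45 mg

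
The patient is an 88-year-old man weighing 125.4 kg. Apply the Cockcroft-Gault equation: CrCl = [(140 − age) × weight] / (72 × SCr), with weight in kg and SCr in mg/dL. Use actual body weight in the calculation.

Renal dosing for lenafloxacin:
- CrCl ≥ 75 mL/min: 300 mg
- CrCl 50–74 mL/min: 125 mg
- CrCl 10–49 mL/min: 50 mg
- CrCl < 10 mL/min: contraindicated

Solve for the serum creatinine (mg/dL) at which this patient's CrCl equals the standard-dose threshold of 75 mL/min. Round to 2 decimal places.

Standard dose requires CrCl ≥ 75 mL/min.
Set (140 − 88) × 125.4 / (72 × SCr) = 75
SCr = (140 − 88) × 125.4 / (72 × 75) = 1.208 mg/dL

1.21 mg/dL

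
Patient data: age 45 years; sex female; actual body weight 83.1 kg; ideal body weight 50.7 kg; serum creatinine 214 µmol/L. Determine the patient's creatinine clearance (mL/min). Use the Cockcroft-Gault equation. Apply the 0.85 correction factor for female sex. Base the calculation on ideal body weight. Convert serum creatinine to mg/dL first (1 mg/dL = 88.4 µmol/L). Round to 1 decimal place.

SCr = 214 / 88.4 = 2.421 mg/dL
CrCl = (140 − 45) × 50.7 / (72 × 2.421) × 0.85 = 4816.5 / 174.31 × 0.85 ≈ 23.5 mL/min

23.5 mL/min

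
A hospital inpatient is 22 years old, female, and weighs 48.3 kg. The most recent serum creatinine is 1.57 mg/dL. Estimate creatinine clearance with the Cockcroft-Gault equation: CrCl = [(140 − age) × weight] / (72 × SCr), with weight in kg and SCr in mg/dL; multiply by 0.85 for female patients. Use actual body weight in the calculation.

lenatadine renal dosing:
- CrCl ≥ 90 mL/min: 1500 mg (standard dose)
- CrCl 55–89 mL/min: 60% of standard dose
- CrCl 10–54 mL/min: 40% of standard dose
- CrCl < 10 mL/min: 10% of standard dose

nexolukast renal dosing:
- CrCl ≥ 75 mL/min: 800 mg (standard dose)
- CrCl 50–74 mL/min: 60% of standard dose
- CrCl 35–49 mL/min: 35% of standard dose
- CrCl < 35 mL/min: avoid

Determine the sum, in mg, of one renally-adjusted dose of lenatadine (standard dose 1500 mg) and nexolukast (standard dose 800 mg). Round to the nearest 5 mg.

CrCl = (140 − 22) × 48.3 / (72 × 1.57) × 0.85 = 5699.4 / 113.04 × 0.85 ≈ 42.9 mL/min
CrCl ≈ 43 mL/min.
lenatadine: 10–54 mL/min → 40% of 1500 mg = 600 mg.
nexolukast: 35–49 mL/min → 35% of 800 mg = 280 mg.
Total = 600 + 280 = 880 mg.

880 mg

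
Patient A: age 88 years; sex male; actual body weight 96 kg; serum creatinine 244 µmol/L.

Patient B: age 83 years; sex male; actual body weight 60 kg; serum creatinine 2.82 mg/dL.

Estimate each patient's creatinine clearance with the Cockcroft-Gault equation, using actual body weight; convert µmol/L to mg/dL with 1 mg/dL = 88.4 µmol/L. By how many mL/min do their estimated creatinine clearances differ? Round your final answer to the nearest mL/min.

Patient A: SCr = 244 / 88.4 = 2.76 mg/dL
Patient A: CrCl = (140 − 88) × 96 / (72 × 2.76) = 4992.0 / 198.72 ≈ 25.1 mL/min
Patient B: CrCl = (140 − 83) × 60 / (72 × 2.82) = 3420.0 / 203.04 ≈ 16.8 mL/min
|25.1 − 16.8| = 8.3 mL/min

8 mL/min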